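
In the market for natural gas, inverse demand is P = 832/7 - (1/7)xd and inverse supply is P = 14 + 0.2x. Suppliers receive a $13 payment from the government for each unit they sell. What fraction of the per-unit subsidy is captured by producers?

Producer share = 7/12

Pre-subsidy: 832/7 - (1/7)x = 14 + 0.2x gives x* = 1835/6 and P* = 451/6.
With the subsidy, sellers receive Ps = Pb + 13 for each unit, where Pb is the price buyers pay.
On the curves, Pb = 832/7 - (1/7)x and Ps = 14 + 0.2x; the wedge Ps − Pb = 13 gives 14 + 0.2x − (832/7 - (1/7)x) = 13, so x' = 343.75.
Then Pb = 832/7 − (1/7)·343.75 = 69.75 and Ps = 14 + 0.2·343.75 = 82.75.
Buyers' price falls by P* − Pb = 451/6 − 69.75 = 65/12; sellers' price rises by Ps − P* = 82.75 − 451/6 = 91/12.
So producers capture (91/12)/13 = 7/12 of each unit of subsidy.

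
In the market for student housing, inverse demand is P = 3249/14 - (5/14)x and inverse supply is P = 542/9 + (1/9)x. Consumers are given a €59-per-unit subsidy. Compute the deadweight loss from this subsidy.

Deadweight loss = €3717

Pre-subsidy: 3249/14 - (5/14)x = 542/9 + (1/9)x gives x* = 367 and P* = 101.
With the rebate, buyers effectively pay Pb = Ps − 59, where Ps is the price sellers receive.
On the curves, Pb = 3249/14 - (5/14)x and Ps = 542/9 + (1/9)x; the wedge Ps − Pb = 59 gives 542/9 + (1/9)x − (3249/14 - (5/14)x) = 59, so x' = 493.
Then Pb = 3249/14 − (5/14)·493 = 56 and Ps = 542/9 + (1/9)·493 = 115.
The subsidy expands output by 493 − 367 = 126 past the efficient level; on those units the gap between marginal cost and willingness to pay runs from 0 up to 59.
DWL = ½ × 59 × 126 = 3717.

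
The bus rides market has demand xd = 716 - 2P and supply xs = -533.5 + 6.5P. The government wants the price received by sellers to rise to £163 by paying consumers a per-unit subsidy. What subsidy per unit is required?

Required subsidy s = £68 per unit

At a seller price of 163, quantity supplied is -533.5 + 6.5·163 = 526.
Buyers absorb 526 only when they pay Pb with 716 − 2·Pb = 526, i.e. Pb = 95.
s = Ps − Pb = 163 − 95 = 68.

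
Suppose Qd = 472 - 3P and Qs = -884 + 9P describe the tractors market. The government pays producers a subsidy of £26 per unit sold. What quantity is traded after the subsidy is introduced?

Pre-subsidy: 472 - 3P = -884 + 9P gives P* = 113, Q* = 133.
With the subsidy, sellers receive Ps = Pb + 26 for each unit, where Pb is the price buyers pay.
Supply in terms of Pb becomes Qs = -884 + 9(Pb + 26) = -650 + 9Pb. Setting this equal to demand: 472 - 3Pb = -650 + 9Pb, so Pb = 93.5.
Sellers receive Ps = 93.5 + 26 = 119.5; Q' = 472 − 3·93.5 = 191.5.

Q' = 191.5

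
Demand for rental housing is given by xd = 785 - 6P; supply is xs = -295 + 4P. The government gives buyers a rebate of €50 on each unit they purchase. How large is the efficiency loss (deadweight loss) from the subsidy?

Pre-subsidy: 785 - 6P = -295 + 4P gives P* = 108, x* = 137.
With the rebate, buyers effectively pay Pb = Ps − 50, where Ps is the price sellers receive.
Demand in terms of Ps becomes xd = 785 − 6(Ps − 50) = 1085 - 6Ps. Setting this equal to supply: 1085 - 6Ps = -295 + 4Ps, so Ps = 138.
Buyers pay Pb = 138 − 50 = 88; x' = -295 + 4·138 = 257.
The subsidy expands output by 257 − 137 = 120 past the efficient level; on those units the gap between marginal cost and willingness to pay runs from 0 up to 50.
DWL = ½ × 50 × 120 = 3000.

Deadweight loss = €3000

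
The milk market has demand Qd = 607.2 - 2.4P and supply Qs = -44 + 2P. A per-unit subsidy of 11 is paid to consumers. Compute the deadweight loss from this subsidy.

Pre-subsidy: 607.2 - 2.4P = -44 + 2P gives P* = 148, Q* = 252.
With the rebate, buyers effectively pay Pb = Ps − 11, where Ps is the price sellers receive.
Demand in terms of Ps becomes Qd = 607.2 − 2.4(Ps − 11) = 633.6 - 2.4Ps. Setting this equal to supply: 633.6 - 2.4Ps = -44 + 2Ps, so Ps = 154.
Buyers pay Pb = 154 − 11 = 143; Q' = -44 + 2·154 = 264.
The subsidy expands output by 264 − 252 = 12 past the efficient level; on those units the gap between marginal cost and willingness to pay runs from 0 up to 11.
DWL = ½ × 11 × 12 = 66.

Deadweight loss = 66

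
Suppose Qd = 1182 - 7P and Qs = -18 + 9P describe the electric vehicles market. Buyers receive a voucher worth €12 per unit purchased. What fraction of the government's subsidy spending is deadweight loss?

DWL / government spending = 21/626

Pre-subsidy: 1182 - 7P = -18 + 9P gives P* = 75, Q* = 657.
With the rebate, buyers effectively pay Pb = Ps − 12, where Ps is the price sellers receive.
Demand in terms of Ps becomes Qd = 1182 − 7(Ps − 12) = 1266 - 7Ps. Setting this equal to supply: 1266 - 7Ps = -18 + 9Ps, so Ps = 80.25.
Buyers pay Pb = 80.25 − 12 = 68.25; Q' = -18 + 9·80.25 = 704.25.
ΔCS = ½(657 + 704.25)(75 − 68.25) = 4594.21875; ΔPS = ½(657 + 704.25)(80.25 − 75) = 3573.28125.
Government spending = 12 × 704.25 = 8451.
DWL = ½ × 12 × (704.25 − 657) = 283.5; fraction = 283.5 / 8451 = 21/626.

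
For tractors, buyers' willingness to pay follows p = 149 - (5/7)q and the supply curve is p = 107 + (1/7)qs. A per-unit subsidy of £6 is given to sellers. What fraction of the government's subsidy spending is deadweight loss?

DWL / government spending = 0.0625

Pre-subsidy: 149 - (5/7)q = 107 + (1/7)q gives q* = 49 and p* = 114.
With the subsidy, sellers receive ps = pb + 6 for each unit, where pb is the price buyers pay.
On the curves, pb = 149 - (5/7)q and ps = 107 + (1/7)q; the wedge ps − pb = 6 gives 107 + (1/7)q − (149 - (5/7)q) = 6, so q' = 56.
Then pb = 149 − (5/7)·56 = 109 and ps = 107 + (1/7)·56 = 115.
ΔCS = ½(49 + 56)(114 − 109) = 262.5; ΔPS = ½(49 + 56)(115 − 114) = 52.5.
Government spending = 6 × 56 = 336.
DWL = ½ × 6 × (56 − 49) = 21; fraction = 21 / 336 = 0.0625.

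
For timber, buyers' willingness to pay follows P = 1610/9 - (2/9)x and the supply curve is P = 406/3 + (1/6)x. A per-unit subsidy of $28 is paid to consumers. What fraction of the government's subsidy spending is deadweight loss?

Pre-subsidy: 1610/9 - (2/9)x = 406/3 + (1/6)x gives x* = 112 and P* = 154.
With the rebate, buyers effectively pay Pb = Ps − 28, where Ps is the price sellers receive.
On the curves, Pb = 1610/9 - (2/9)x and Ps = 406/3 + (1/6)x; the wedge Ps − Pb = 28 gives 406/3 + (1/6)x − (1610/9 - (2/9)x) = 28, so x' = 184.
Then Pb = 1610/9 − (2/9)·184 = 138 and Ps = 406/3 + (1/6)·184 = 166.
ΔCS = ½(112 + 184)(154 − 138) = 2368; ΔPS = ½(112 + 184)(166 − 154) = 1776.
Government spending = 28 × 184 = 5152.
DWL = ½ × 28 × (184 − 112) = 1008; fraction = 1008 / 5152 = 9/46.

DWL / government spending = 9/46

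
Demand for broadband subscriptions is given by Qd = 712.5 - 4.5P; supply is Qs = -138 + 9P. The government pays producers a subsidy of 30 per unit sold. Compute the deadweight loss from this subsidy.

Pre-subsidy: 712.5 - 4.5P = -138 + 9P gives P* = 63, Q* = 429.
With the subsidy, sellers receive Ps = Pb + 30 for each unit, where Pb is the price buyers pay.
Supply in terms of Pb becomes Qs = -138 + 9(Pb + 30) = 132 + 9Pb. Setting this equal to demand: 712.5 - 4.5Pb = 132 + 9Pb, so Pb = 43.
Sellers receive Ps = 43 + 30 = 73; Q' = 712.5 − 4.5·43 = 519.
The subsidy expands output by 519 − 429 = 90 past the efficient level; on those units the gap between marginal cost and willingness to pay runs from 0 up to 30.
DWL = ½ × 30 × 90 = 1350.

Deadweight loss = 1350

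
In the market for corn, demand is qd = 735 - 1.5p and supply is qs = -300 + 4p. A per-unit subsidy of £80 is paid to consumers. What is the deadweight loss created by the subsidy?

Pre-subsidy: 735 - 1.5p = -300 + 4p gives p* = 2070/11, q* = 4980/11.
With the rebate, buyers effectively pay pb = ps − 80, where ps is the price sellers receive.
Demand in terms of ps becomes qd = 735 − 1.5(ps − 80) = 855 - 1.5ps. Setting this equal to supply: 855 - 1.5ps = -300 + 4ps, so ps = 210.
Buyers pay pb = 210 − 80 = 130; q' = -300 + 4·210 = 540.
The subsidy expands output by 540 − 4980/11 = 960/11 past the efficient level; on those units the gap between marginal cost and willingness to pay runs from 0 up to 80.
DWL = ½ × 80 × 960/11 = 38400/11.

Deadweight loss = 38400/11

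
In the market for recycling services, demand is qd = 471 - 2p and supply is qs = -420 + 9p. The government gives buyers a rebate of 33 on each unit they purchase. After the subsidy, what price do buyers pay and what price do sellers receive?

Pre-subsidy: 471 - 2p = -420 + 9p gives p* = 81, q* = 309.
With the rebate, buyers effectively pay pb = ps − 33, where ps is the price sellers receive.
Demand in terms of ps becomes qd = 471 − 2(ps − 33) = 537 - 2ps. Setting this equal to supply: 537 - 2ps = -420 + 9ps, so ps = 87.
Buyers pay pb = 87 − 33 = 54; q' = -420 + 9·87 = 363.

Buyers pay 54; sellers receive 87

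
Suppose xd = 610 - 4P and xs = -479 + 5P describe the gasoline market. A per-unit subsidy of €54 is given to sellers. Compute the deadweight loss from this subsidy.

Pre-subsidy: 610 - 4P = -479 + 5P gives P* = 121, x* = 126.
With the subsidy, sellers receive Ps = Pb + 54 for each unit, where Pb is the price buyers pay.
Supply in terms of Pb becomes xs = -479 + 5(Pb + 54) = -209 + 5Pb. Setting this equal to demand: 610 - 4Pb = -209 + 5Pb, so Pb = 91.
Sellers receive Ps = 91 + 54 = 145; x' = 610 − 4·91 = 246.
The subsidy expands output by 246 − 126 = 120 past the efficient level; on those units the gap between marginal cost and willingness to pay runs from 0 up to 54.
DWL = ½ × 54 × 120 = 3240.

Deadweight loss = €3240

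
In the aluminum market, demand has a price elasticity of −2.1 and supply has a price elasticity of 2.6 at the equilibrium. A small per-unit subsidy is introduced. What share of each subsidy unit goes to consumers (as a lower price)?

Consumer share = 26/47

For a small subsidy around the equilibrium, the benefit split depends on the relative slopes, which at a point are proportional to the elasticities.
Buyer share = εs/(εs + |εd|) = 2.6/(2.6 + 2.1) = 26/47; seller share = |εd|/(εs + |εd|) = 21/47.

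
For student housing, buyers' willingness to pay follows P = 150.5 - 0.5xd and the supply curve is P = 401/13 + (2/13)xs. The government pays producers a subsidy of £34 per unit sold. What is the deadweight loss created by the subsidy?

Deadweight loss = £884

Pre-subsidy: 150.5 - 0.5x = 401/13 + (2/13)x gives x* = 183 and P* = 59.
With the subsidy, sellers receive Ps = Pb + 34 for each unit, where Pb is the price buyers pay.
On the curves, Pb = 150.5 - 0.5x and Ps = 401/13 + (2/13)x; the wedge Ps − Pb = 34 gives 401/13 + (2/13)x − (150.5 - 0.5x) = 34, so x' = 235.
Then Pb = 150.5 − 0.5·235 = 33 and Ps = 401/13 + (2/13)·235 = 67.
The subsidy expands output by 235 − 183 = 52 past the efficient level; on those units the gap between marginal cost and willingness to pay runs from 0 up to 34.
DWL = ½ × 34 × 52 = 884.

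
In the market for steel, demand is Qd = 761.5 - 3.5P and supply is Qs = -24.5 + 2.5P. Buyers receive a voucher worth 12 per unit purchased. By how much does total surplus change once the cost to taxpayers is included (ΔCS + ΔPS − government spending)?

Pre-subsidy: 761.5 - 3.5P = -24.5 + 2.5P gives P* = 131, Q* = 303.
With the rebate, buyers effectively pay Pb = Ps − 12, where Ps is the price sellers receive.
Demand in terms of Ps becomes Qd = 761.5 − 3.5(Ps − 12) = 803.5 - 3.5Ps. Setting this equal to supply: 803.5 - 3.5Ps = -24.5 + 2.5Ps, so Ps = 138.
Buyers pay Pb = 138 − 12 = 126; Q' = -24.5 + 2.5·138 = 320.5.
ΔCS = ½(303 + 320.5)(131 − 126) = 1558.75; ΔPS = ½(303 + 320.5)(138 − 131) = 2182.25.
Government spending = 12 × 320.5 = 3846.
Net change = 1558.75 + 2182.25 − 3846 = -105. The loss equals the DWL triangle ½·12·17.5.

Net change in total surplus = -105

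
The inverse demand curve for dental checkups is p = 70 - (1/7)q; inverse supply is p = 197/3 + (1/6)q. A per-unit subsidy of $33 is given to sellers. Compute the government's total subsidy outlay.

Government cost = 51744/13

Pre-subsidy: 70 - (1/7)q = 197/3 + (1/6)q gives q* = 14 and p* = 68.
With the subsidy, sellers receive ps = pb + 33 for each unit, where pb is the price buyers pay.
On the curves, pb = 70 - (1/7)q and ps = 197/3 + (1/6)q; the wedge ps − pb = 33 gives 197/3 + (1/6)q − (70 - (1/7)q) = 33, so q' = 1568/13.
Then pb = 70 − (1/7)·(1568/13) = 686/13 and ps = 197/3 + (1/6)·(1568/13) = 1115/13.
Government outlay = subsidy × quantity = 33 × 1568/13 = 51744/13.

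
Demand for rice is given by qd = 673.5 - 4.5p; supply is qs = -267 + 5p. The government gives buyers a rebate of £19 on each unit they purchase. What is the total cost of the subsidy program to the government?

Pre-subsidy: 673.5 - 4.5p = -267 + 5p gives p* = 99, q* = 228.
With the rebate, buyers effectively pay pb = ps − 19, where ps is the price sellers receive.
Demand in terms of ps becomes qd = 673.5 − 4.5(ps − 19) = 759 - 4.5ps. Setting this equal to supply: 759 - 4.5ps = -267 + 5ps, so ps = 108.
Buyers pay pb = 108 − 19 = 89; q' = -267 + 5·108 = 273.
Government outlay = subsidy × quantity = 19 × 273 = 5187.

Government cost = £5187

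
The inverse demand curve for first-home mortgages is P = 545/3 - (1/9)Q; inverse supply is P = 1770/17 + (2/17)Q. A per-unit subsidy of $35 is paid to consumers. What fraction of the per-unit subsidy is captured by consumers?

Pre-subsidy: 545/3 - (1/9)Q = 1770/17 + (2/17)Q gives Q* = 339 and P* = 144.
With the rebate, buyers effectively pay Pb = Ps − 35, where Ps is the price sellers receive.
On the curves, Pb = 545/3 - (1/9)Q and Ps = 1770/17 + (2/17)Q; the wedge Ps − Pb = 35 gives 1770/17 + (2/17)Q − (545/3 - (1/9)Q) = 35, so Q' = 492.
Then Pb = 545/3 − (1/9)·492 = 127 and Ps = 1770/17 + (2/17)·492 = 162.
Buyers' price falls by P* − Pb = 144 − 127 = 17; sellers' price rises by Ps − P* = 162 − 144 = 18.
So consumers capture 17/35 = 17/35 of each unit of subsidy.

Consumer share = 17/35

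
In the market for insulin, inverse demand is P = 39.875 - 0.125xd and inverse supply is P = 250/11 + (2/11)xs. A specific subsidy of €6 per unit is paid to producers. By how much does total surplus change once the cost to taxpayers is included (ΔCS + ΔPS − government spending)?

Pre-subsidy: 39.875 - 0.125x = 250/11 + (2/11)x gives x* = 503/9 and P* = 296/9.
With the subsidy, sellers receive Ps = Pb + 6 for each unit, where Pb is the price buyers pay.
On the curves, Pb = 39.875 - 0.125x and Ps = 250/11 + (2/11)x; the wedge Ps − Pb = 6 gives 250/11 + (2/11)x − (39.875 - 0.125x) = 6, so x' = 679/9.
Then Pb = 39.875 − 0.125·(679/9) = 274/9 and Ps = 250/11 + (2/11)·(679/9) = 328/9.
ΔCS = ½(503/9 + 679/9)(296/9 − 274/9) = 4334/27; ΔPS = ½(503/9 + 679/9)(328/9 − 296/9) = 6304/27.
Government spending = 6 × 679/9 = 1358/3.
Net change = 4334/27 + 6304/27 − 1358/3 = -176/3. The loss equals the DWL triangle ½·6·176/9.

Net change in total surplus = -176/3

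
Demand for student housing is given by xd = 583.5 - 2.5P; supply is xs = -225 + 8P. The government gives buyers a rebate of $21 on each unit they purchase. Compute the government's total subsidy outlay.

Pre-subsidy: 583.5 - 2.5P = -225 + 8P gives P* = 77, x* = 391.
With the rebate, buyers effectively pay Pb = Ps − 21, where Ps is the price sellers receive.
Demand in terms of Ps becomes xd = 583.5 − 2.5(Ps − 21) = 636 - 2.5Ps. Setting this equal to supply: 636 - 2.5Ps = -225 + 8Ps, so Ps = 82.
Buyers pay Pb = 82 − 21 = 61; x' = -225 + 8·82 = 431.
Government outlay = subsidy × quantity = 21 × 431 = 9051.

Government cost = $9051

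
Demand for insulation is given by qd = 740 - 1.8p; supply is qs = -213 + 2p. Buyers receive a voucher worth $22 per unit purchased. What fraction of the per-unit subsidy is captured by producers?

Pre-subsidy: 740 - 1.8p = -213 + 2p gives p* = 4765/19, q* = 5483/19.
With the rebate, buyers effectively pay pb = ps − 22, where ps is the price sellers receive.
Demand in terms of ps becomes qd = 740 − 1.8(ps − 22) = 779.6 - 1.8ps. Setting this equal to supply: 779.6 - 1.8ps = -213 + 2ps, so ps = 4963/19.
Buyers pay pb = 4963/19 − 22 = 4545/19; q' = -213 + 2·(4963/19) = 5879/19.
Buyers' price falls by p* − pb = 4765/19 − 4545/19 = 220/19; sellers' price rises by ps − p* = 4963/19 − 4765/19 = 198/19.
So producers capture (198/19)/22 = 9/19 of each unit of subsidy.

Producer share = 9/19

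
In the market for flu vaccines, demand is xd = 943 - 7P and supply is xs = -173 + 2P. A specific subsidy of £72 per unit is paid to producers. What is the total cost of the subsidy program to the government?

Government cost = £13464

Pre-subsidy: 943 - 7P = -173 + 2P gives P* = 124, x* = 75.
With the subsidy, sellers receive Ps = Pb + 72 for each unit, where Pb is the price buyers pay.
Supply in terms of Pb becomes xs = -173 + 2(Pb + 72) = -29 + 2Pb. Setting this equal to demand: 943 - 7Pb = -29 + 2Pb, so Pb = 108.
Sellers receive Ps = 108 + 72 = 180; x' = 943 − 7·108 = 187.
Government outlay = subsidy × quantity = 72 × 187 = 13464.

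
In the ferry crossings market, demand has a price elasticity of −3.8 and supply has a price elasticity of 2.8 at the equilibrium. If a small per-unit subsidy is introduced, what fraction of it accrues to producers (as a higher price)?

Producer share = 19/33

For a small subsidy around the equilibrium, the benefit split depends on the relative slopes, which at a point are proportional to the elasticities.
Buyer share = εs/(εs + |εd|) = 2.8/(2.8 + 3.8) = 14/33; seller share = |εd|/(εs + |εd|) = 19/33.
So producers capture 19/33 of the subsidy.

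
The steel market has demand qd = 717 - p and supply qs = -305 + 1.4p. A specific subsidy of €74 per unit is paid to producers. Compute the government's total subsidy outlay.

Pre-subsidy: 717 - p = -305 + 1.4p gives p* = 2555/6, q* = 1747/6.
With the subsidy, sellers receive ps = pb + 74 for each unit, where pb is the price buyers pay.
Supply in terms of pb becomes qs = -305 + 1.4(pb + 74) = -201.4 + 1.4pb. Setting this equal to demand: 717 - pb = -201.4 + 1.4pb, so pb = 1148/3.
Sellers receive ps = 1148/3 + 74 = 1370/3; q' = 717 − 1·(1148/3) = 1003/3.
Government outlay = subsidy × quantity = 74 × 1003/3 = 74222/3.

Government cost = 74222/3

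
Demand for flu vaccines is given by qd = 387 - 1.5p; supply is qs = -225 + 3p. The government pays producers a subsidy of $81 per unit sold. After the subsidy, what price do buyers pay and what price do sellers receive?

Buyers pay $82; sellers receive $163

Pre-subsidy: 387 - 1.5p = -225 + 3p gives p* = 136, q* = 183.
With the subsidy, sellers receive ps = pb + 81 for each unit, where pb is the price buyers pay.
Supply in terms of pb becomes qs = -225 + 3(pb + 81) = 18 + 3pb. Setting this equal to demand: 387 - 1.5pb = 18 + 3pb, so pb = 82.
Sellers receive ps = 82 + 81 = 163; q' = 387 − 1.5·82 = 264.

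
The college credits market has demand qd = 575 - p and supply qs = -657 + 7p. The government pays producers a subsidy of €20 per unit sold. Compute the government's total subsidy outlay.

Pre-subsidy: 575 - p = -657 + 7p gives p* = 154, q* = 421.
With the subsidy, sellers receive ps = pb + 20 for each unit, where pb is the price buyers pay.
Supply in terms of pb becomes qs = -657 + 7(pb + 20) = -517 + 7pb. Setting this equal to demand: 575 - pb = -517 + 7pb, so pb = 136.5.
Sellers receive ps = 136.5 + 20 = 156.5; q' = 575 − 1·136.5 = 438.5.
Government outlay = subsidy × quantity = 20 × 438.5 = 8770.

Government cost = €8770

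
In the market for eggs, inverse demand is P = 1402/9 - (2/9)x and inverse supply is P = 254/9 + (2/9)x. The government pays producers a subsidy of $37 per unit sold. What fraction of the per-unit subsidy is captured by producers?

Pre-subsidy: 1402/9 - (2/9)x = 254/9 + (2/9)x gives x* = 287 and P* = 92.
With the subsidy, sellers receive Ps = Pb + 37 for each unit, where Pb is the price buyers pay.
On the curves, Pb = 1402/9 - (2/9)x and Ps = 254/9 + (2/9)x; the wedge Ps − Pb = 37 gives 254/9 + (2/9)x − (1402/9 - (2/9)x) = 37, so x' = 370.25.
Then Pb = 1402/9 − (2/9)·370.25 = 73.5 and Ps = 254/9 + (2/9)·370.25 = 110.5.
Buyers' price falls by P* − Pb = 92 − 73.5 = 18.5; sellers' price rises by Ps − P* = 110.5 − 92 = 18.5.
So producers capture 18.5/37 = 0.5 of each unit of subsidy.

Producer share = 0.5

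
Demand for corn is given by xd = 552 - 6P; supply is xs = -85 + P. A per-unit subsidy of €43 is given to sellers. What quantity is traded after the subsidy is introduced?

x' = 300/7

Pre-subsidy: 552 - 6P = -85 + P gives P* = 91, x* = 6.
With the subsidy, sellers receive Ps = Pb + 43 for each unit, where Pb is the price buyers pay.
Supply in terms of Pb becomes xs = -85 + 1(Pb + 43) = -42 + Pb. Setting this equal to demand: 552 - 6Pb = -42 + Pb, so Pb = 594/7.
Sellers receive Ps = 594/7 + 43 = 895/7; x' = 552 − 6·(594/7) = 300/7.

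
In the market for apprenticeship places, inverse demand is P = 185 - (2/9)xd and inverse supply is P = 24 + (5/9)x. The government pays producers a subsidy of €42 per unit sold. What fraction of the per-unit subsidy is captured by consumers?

Pre-subsidy: 185 - (2/9)x = 24 + (5/9)x gives x* = 207 and P* = 139.
With the subsidy, sellers receive Ps = Pb + 42 for each unit, where Pb is the price buyers pay.
On the curves, Pb = 185 - (2/9)x and Ps = 24 + (5/9)x; the wedge Ps − Pb = 42 gives 24 + (5/9)x − (185 - (2/9)x) = 42, so x' = 261.
Then Pb = 185 − (2/9)·261 = 127 and Ps = 24 + (5/9)·261 = 169.
Buyers' price falls by P* − Pb = 139 − 127 = 12; sellers' price rises by Ps − P* = 169 − 139 = 30.
So consumers capture 12/42 = 2/7 of each unit of subsidy.

Consumer share = 2/7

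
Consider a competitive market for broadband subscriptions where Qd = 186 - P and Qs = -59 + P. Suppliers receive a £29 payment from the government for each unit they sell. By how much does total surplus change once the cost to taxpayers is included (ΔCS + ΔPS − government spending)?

Pre-subsidy: 186 - P = -59 + P gives P* = 122.5, Q* = 63.5.
With the subsidy, sellers receive Ps = Pb + 29 for each unit, where Pb is the price buyers pay.
Supply in terms of Pb becomes Qs = -59 + 1(Pb + 29) = -30 + Pb. Setting this equal to demand: 186 - Pb = -30 + Pb, so Pb = 108.
Sellers receive Ps = 108 + 29 = 137; Q' = 186 − 1·108 = 78.
ΔCS = ½(63.5 + 78)(122.5 − 108) = 1025.875; ΔPS = ½(63.5 + 78)(137 − 122.5) = 1025.875.
Government spending = 29 × 78 = 2262.
Net change = 1025.875 + 1025.875 − 2262 = -210.25. The loss equals the DWL triangle ½·29·14.5.

Net change in total surplus = -£210.25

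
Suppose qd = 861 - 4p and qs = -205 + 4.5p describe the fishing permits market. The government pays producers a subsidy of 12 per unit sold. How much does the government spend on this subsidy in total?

Pre-subsidy: 861 - 4p = -205 + 4.5p gives p* = 2132/17, q* = 6109/17.
With the subsidy, sellers receive ps = pb + 12 for each unit, where pb is the price buyers pay.
Supply in terms of pb becomes qs = -205 + 4.5(pb + 12) = -151 + 4.5pb. Setting this equal to demand: 861 - 4pb = -151 + 4.5pb, so pb = 2024/17.
Sellers receive ps = 2024/17 + 12 = 2228/17; q' = 861 − 4·(2024/17) = 6541/17.
Government outlay = subsidy × quantity = 12 × 6541/17 = 78492/17.

Government cost = 78492/17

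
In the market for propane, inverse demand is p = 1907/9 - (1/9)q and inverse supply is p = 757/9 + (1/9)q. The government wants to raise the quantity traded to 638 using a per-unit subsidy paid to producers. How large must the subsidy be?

Required subsidy s = 14 per unit

At q = 638, from the demand curve buyers pay pb = 1907/9 − (1/9)·638 = 141; from the supply curve sellers need ps = 757/9 + (1/9)·638 = 155.
The subsidy must fill the gap: s = ps − pb = 155 − 141 = 14.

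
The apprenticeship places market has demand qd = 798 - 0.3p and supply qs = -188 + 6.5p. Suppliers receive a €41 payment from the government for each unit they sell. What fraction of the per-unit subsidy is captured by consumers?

Consumer share = 65/68

Pre-subsidy: 798 - 0.3p = -188 + 6.5p gives p* = 145, q* = 754.5.
With the subsidy, sellers receive ps = pb + 41 for each unit, where pb is the price buyers pay.
Supply in terms of pb becomes qs = -188 + 6.5(pb + 41) = 78.5 + 6.5pb. Setting this equal to demand: 798 - 0.3pb = 78.5 + 6.5pb, so pb = 7195/68.
Sellers receive ps = 7195/68 + 41 = 9983/68; q' = 798 − 0.3·(7195/68) = 104211/136.
Buyers' price falls by p* − pb = 145 − 7195/68 = 2665/68; sellers' price rises by ps − p* = 9983/68 − 145 = 123/68.
So consumers capture (2665/68)/41 = 65/68 of each unit of subsidy.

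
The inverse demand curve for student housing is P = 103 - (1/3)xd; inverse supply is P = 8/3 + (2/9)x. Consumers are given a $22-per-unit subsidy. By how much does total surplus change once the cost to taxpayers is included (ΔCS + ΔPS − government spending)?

Net change in total surplus = -$435.6

Pre-subsidy: 103 - (1/3)x = 8/3 + (2/9)x gives x* = 180.6 and P* = 42.8.
With the rebate, buyers effectively pay Pb = Ps − 22, where Ps is the price sellers receive.
On the curves, Pb = 103 - (1/3)x and Ps = 8/3 + (2/9)x; the wedge Ps − Pb = 22 gives 8/3 + (2/9)x − (103 - (1/3)x) = 22, so x' = 220.2.
Then Pb = 103 − (1/3)·220.2 = 29.6 and Ps = 8/3 + (2/9)·220.2 = 51.6.
ΔCS = ½(180.6 + 220.2)(42.8 − 29.6) = 2645.28; ΔPS = ½(180.6 + 220.2)(51.6 − 42.8) = 1763.52.
Government spending = 22 × 220.2 = 4844.4.
Net change = 2645.28 + 1763.52 − 4844.4 = -435.6. The loss equals the DWL triangle ½·22·39.6.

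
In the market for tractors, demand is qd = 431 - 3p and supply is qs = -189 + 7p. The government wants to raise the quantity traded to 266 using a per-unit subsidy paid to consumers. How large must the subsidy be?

At q = 266, invert demand for the buyer price: pb = (431 − 266)/3 = 55; invert supply for the seller price: ps = (266 − (-189))/7 = 65.
The subsidy must fill the gap: s = ps − pb = 65 − 55 = 10.

Required subsidy s = 10 per unit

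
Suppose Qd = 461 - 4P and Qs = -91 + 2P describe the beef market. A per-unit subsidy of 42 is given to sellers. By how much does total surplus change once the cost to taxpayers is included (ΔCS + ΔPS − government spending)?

Net change in total surplus = -1176

Pre-subsidy: 461 - 4P = -91 + 2P gives P* = 92, Q* = 93.
With the subsidy, sellers receive Ps = Pb + 42 for each unit, where Pb is the price buyers pay.
Supply in terms of Pb becomes Qs = -91 + 2(Pb + 42) = -7 + 2Pb. Setting this equal to demand: 461 - 4Pb = -7 + 2Pb, so Pb = 78.
Sellers receive Ps = 78 + 42 = 120; Q' = 461 − 4·78 = 149.
ΔCS = ½(93 + 149)(92 − 78) = 1694; ΔPS = ½(93 + 149)(120 − 92) = 3388.
Government spending = 42 × 149 = 6258.
Net change = 1694 + 3388 − 6258 = -1176. The loss equals the DWL triangle ½·42·56.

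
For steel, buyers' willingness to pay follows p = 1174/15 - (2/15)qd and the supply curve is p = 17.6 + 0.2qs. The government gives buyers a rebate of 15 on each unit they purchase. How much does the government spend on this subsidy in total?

Pre-subsidy: 1174/15 - (2/15)q = 17.6 + 0.2q gives q* = 182 and p* = 54.
With the rebate, buyers effectively pay pb = ps − 15, where ps is the price sellers receive.
On the curves, pb = 1174/15 - (2/15)q and ps = 17.6 + 0.2q; the wedge ps − pb = 15 gives 17.6 + 0.2q − (1174/15 - (2/15)q) = 15, so q' = 227.
Then pb = 1174/15 − (2/15)·227 = 48 and ps = 17.6 + 0.2·227 = 63.
Government outlay = subsidy × quantity = 15 × 227 = 3405.

Government cost = 3405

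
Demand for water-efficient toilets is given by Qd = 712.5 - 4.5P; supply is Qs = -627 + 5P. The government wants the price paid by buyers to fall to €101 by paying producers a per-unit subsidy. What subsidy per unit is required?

Required subsidy s = €76 per unit

At a buyer price of 101, quantity demanded is 712.5 − 4.5·101 = 258.
Sellers supply 258 only when they receive Ps with -627 + 5·Ps = 258, i.e. Ps = 177.
s = Ps − Pb = 177 − 101 = 76.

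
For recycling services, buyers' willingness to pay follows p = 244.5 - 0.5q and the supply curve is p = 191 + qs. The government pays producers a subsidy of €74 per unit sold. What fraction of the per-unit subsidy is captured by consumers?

Pre-subsidy: 244.5 - 0.5q = 191 + q gives q* = 107/3 and p* = 680/3.
With the subsidy, sellers receive ps = pb + 74 for each unit, where pb is the price buyers pay.
On the curves, pb = 244.5 - 0.5q and ps = 191 + q; the wedge ps − pb = 74 gives 191 + q − (244.5 - 0.5q) = 74, so q' = 85.
Then pb = 244.5 − 0.5·85 = 202 and ps = 191 + 1·85 = 276.
Buyers' price falls by p* − pb = 680/3 − 202 = 74/3; sellers' price rises by ps − p* = 276 − 680/3 = 148/3.
So consumers capture (74/3)/74 = 1/3 of each unit of subsidy.

Consumer share = 1/3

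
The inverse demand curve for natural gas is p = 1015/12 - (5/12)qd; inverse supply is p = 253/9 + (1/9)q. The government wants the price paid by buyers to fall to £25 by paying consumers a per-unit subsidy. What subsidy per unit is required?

At a buyer price of 25, quantity demanded is 203 − 2.4·25 = 143.
Sellers supply 143 only when they receive ps = 253/9 + (1/9)·143 = 44.
s = ps − pb = 44 − 25 = 19.

Required subsidy s = £19 per unit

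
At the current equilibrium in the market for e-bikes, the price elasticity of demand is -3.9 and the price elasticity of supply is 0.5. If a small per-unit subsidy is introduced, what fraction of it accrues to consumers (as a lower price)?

Consumer share = 5/44

For a small subsidy around the equilibrium, the benefit split depends on the relative slopes, which at a point are proportional to the elasticities.
Buyer share = εs/(εs + |εd|) = 0.5/(0.5 + 3.9) = 5/44; seller share = |εd|/(εs + |εd|) = 39/44.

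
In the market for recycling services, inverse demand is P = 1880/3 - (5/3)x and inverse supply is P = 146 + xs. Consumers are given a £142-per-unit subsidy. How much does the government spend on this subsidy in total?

Pre-subsidy: 1880/3 - (5/3)x = 146 + x gives x* = 180.25 and P* = 326.25.
With the rebate, buyers effectively pay Pb = Ps − 142, where Ps is the price sellers receive.
On the curves, Pb = 1880/3 - (5/3)x and Ps = 146 + x; the wedge Ps − Pb = 142 gives 146 + x − (1880/3 - (5/3)x) = 142, so x' = 233.5.
Then Pb = 1880/3 − (5/3)·233.5 = 237.5 and Ps = 146 + 1·233.5 = 379.5.
Government outlay = subsidy × quantity = 142 × 233.5 = 33157.

Government cost = £33157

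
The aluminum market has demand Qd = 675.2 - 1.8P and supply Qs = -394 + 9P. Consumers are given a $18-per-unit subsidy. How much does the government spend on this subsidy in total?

Government cost = $9432

Pre-subsidy: 675.2 - 1.8P = -394 + 9P gives P* = 99, Q* = 497.
With the rebate, buyers effectively pay Pb = Ps − 18, where Ps is the price sellers receive.
Demand in terms of Ps becomes Qd = 675.2 − 1.8(Ps − 18) = 707.6 - 1.8Ps. Setting this equal to supply: 707.6 - 1.8Ps = -394 + 9Ps, so Ps = 102.
Buyers pay Pb = 102 − 18 = 84; Q' = -394 + 9·102 = 524.
Government outlay = subsidy × quantity = 18 × 524 = 9432.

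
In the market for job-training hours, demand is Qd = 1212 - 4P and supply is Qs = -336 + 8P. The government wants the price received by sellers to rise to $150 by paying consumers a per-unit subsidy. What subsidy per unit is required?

At a seller price of 150, quantity supplied is -336 + 8·150 = 864.
Buyers absorb 864 only when they pay Pb with 1212 − 4·Pb = 864, i.e. Pb = 87.
s = Ps − Pb = 150 − 87 = 63.

Required subsidy s = $63 per unit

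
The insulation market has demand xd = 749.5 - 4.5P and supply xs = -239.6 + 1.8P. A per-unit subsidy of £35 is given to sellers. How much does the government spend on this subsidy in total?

Pre-subsidy: 749.5 - 4.5P = -239.6 + 1.8P gives P* = 157, x* = 43.
With the subsidy, sellers receive Ps = Pb + 35 for each unit, where Pb is the price buyers pay.
Supply in terms of Pb becomes xs = -239.6 + 1.8(Pb + 35) = -176.6 + 1.8Pb. Setting this equal to demand: 749.5 - 4.5Pb = -176.6 + 1.8Pb, so Pb = 147.
Sellers receive Ps = 147 + 35 = 182; x' = 749.5 − 4.5·147 = 88.
Government outlay = subsidy × quantity = 35 × 88 = 3080.

Government cost = £3080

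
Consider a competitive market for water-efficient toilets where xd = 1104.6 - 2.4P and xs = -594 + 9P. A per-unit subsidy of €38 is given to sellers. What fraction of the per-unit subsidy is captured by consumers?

Pre-subsidy: 1104.6 - 2.4P = -594 + 9P gives P* = 149, x* = 747.
With the subsidy, sellers receive Ps = Pb + 38 for each unit, where Pb is the price buyers pay.
Supply in terms of Pb becomes xs = -594 + 9(Pb + 38) = -252 + 9Pb. Setting this equal to demand: 1104.6 - 2.4Pb = -252 + 9Pb, so Pb = 119.
Sellers receive Ps = 119 + 38 = 157; x' = 1104.6 − 2.4·119 = 819.
Buyers' price falls by P* − Pb = 149 − 119 = 30; sellers' price rises by Ps − P* = 157 − 149 = 8.
So consumers capture 30/38 = 15/19 of each unit of subsidy.

Consumer share = 15/19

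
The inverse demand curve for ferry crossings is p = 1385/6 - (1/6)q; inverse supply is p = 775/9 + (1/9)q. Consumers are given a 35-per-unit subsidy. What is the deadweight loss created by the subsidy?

Deadweight loss = 2205

Pre-subsidy: 1385/6 - (1/6)q = 775/9 + (1/9)q gives q* = 521 and p* = 144.
With the rebate, buyers effectively pay pb = ps − 35, where ps is the price sellers receive.
On the curves, pb = 1385/6 - (1/6)q and ps = 775/9 + (1/9)q; the wedge ps − pb = 35 gives 775/9 + (1/9)q − (1385/6 - (1/6)q) = 35, so q' = 647.
Then pb = 1385/6 − (1/6)·647 = 123 and ps = 775/9 + (1/9)·647 = 158.
The subsidy expands output by 647 − 521 = 126 past the efficient level; on those units the gap between marginal cost and willingness to pay runs from 0 up to 35.
DWL = ½ × 35 × 126 = 2205.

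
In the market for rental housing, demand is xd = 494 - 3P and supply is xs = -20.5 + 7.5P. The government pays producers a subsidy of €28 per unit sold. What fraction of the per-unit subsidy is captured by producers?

Producer share = 2/7

Pre-subsidy: 494 - 3P = -20.5 + 7.5P gives P* = 49, x* = 347.
With the subsidy, sellers receive Ps = Pb + 28 for each unit, where Pb is the price buyers pay.
Supply in terms of Pb becomes xs = -20.5 + 7.5(Pb + 28) = 189.5 + 7.5Pb. Setting this equal to demand: 494 - 3Pb = 189.5 + 7.5Pb, so Pb = 29.
Sellers receive Ps = 29 + 28 = 57; x' = 494 − 3·29 = 407.
Buyers' price falls by P* − Pb = 49 − 29 = 20; sellers' price rises by Ps − P* = 57 − 49 = 8.
So producers capture 8/28 = 2/7 of each unit of subsidy.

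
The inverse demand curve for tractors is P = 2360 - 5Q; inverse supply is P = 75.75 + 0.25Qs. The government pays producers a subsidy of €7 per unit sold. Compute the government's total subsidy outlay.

Pre-subsidy: 2360 - 5Q = 75.75 + 0.25Q gives Q* = 9137/21 and P* = 3875/21.
With the subsidy, sellers receive Ps = Pb + 7 for each unit, where Pb is the price buyers pay.
On the curves, Pb = 2360 - 5Q and Ps = 75.75 + 0.25Q; the wedge Ps − Pb = 7 gives 75.75 + 0.25Q − (2360 - 5Q) = 7, so Q' = 3055/7.
Then Pb = 2360 − 5·(3055/7) = 1245/7 and Ps = 75.75 + 0.25·(3055/7) = 1294/7.
Government outlay = subsidy × quantity = 7 × 3055/7 = 3055.

Government cost = €3055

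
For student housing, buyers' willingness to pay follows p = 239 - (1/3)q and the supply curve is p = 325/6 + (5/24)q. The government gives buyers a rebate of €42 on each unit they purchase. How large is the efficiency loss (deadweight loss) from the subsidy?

Deadweight loss = 21168/13

Pre-subsidy: 239 - (1/3)q = 325/6 + (5/24)q gives q* = 4436/13 and p* = 4885/39.
With the rebate, buyers effectively pay pb = ps − 42, where ps is the price sellers receive.
On the curves, pb = 239 - (1/3)q and ps = 325/6 + (5/24)q; the wedge ps − pb = 42 gives 325/6 + (5/24)q − (239 - (1/3)q) = 42, so q' = 5444/13.
Then pb = 239 − (1/3)·(5444/13) = 3877/39 and ps = 325/6 + (5/24)·(5444/13) = 5515/39.
The subsidy expands output by 5444/13 − 4436/13 = 1008/13 past the efficient level; on those units the gap between marginal cost and willingness to pay runs from 0 up to 42.
DWL = ½ × 42 × 1008/13 = 21168/13.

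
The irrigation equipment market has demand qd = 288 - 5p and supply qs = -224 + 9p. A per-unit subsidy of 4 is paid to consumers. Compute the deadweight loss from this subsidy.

Pre-subsidy: 288 - 5p = -224 + 9p gives p* = 256/7, q* = 736/7.
With the rebate, buyers effectively pay pb = ps − 4, where ps is the price sellers receive.
Demand in terms of ps becomes qd = 288 − 5(ps − 4) = 308 - 5ps. Setting this equal to supply: 308 - 5ps = -224 + 9ps, so ps = 38.
Buyers pay pb = 38 − 4 = 34; q' = -224 + 9·38 = 118.
The subsidy expands output by 118 − 736/7 = 90/7 past the efficient level; on those units the gap between marginal cost and willingness to pay runs from 0 up to 4.
DWL = ½ × 4 × 90/7 = 180/7.

Deadweight loss = 180/7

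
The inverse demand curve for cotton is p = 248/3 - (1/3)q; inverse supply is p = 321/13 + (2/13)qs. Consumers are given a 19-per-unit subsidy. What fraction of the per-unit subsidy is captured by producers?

Producer share = 6/19

Pre-subsidy: 248/3 - (1/3)q = 321/13 + (2/13)q gives q* = 119 and p* = 43.
With the rebate, buyers effectively pay pb = ps − 19, where ps is the price sellers receive.
On the curves, pb = 248/3 - (1/3)q and ps = 321/13 + (2/13)q; the wedge ps − pb = 19 gives 321/13 + (2/13)q − (248/3 - (1/3)q) = 19, so q' = 158.
Then pb = 248/3 − (1/3)·158 = 30 and ps = 321/13 + (2/13)·158 = 49.
Buyers' price falls by p* − pb = 43 − 30 = 13; sellers' price rises by ps − p* = 49 − 43 = 6.
So producers capture 6/19 = 6/19 of each unit of subsidy.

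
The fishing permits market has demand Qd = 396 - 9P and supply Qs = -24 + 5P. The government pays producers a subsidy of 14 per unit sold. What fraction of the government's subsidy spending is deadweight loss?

Pre-subsidy: 396 - 9P = -24 + 5P gives P* = 30, Q* = 126.
With the subsidy, sellers receive Ps = Pb + 14 for each unit, where Pb is the price buyers pay.
Supply in terms of Pb becomes Qs = -24 + 5(Pb + 14) = 46 + 5Pb. Setting this equal to demand: 396 - 9Pb = 46 + 5Pb, so Pb = 25.
Sellers receive Ps = 25 + 14 = 39; Q' = 396 − 9·25 = 171.
ΔCS = ½(126 + 171)(30 − 25) = 742.5; ΔPS = ½(126 + 171)(39 − 30) = 1336.5.
Government spending = 14 × 171 = 2394.
DWL = ½ × 14 × (171 − 126) = 315; fraction = 315 / 2394 = 5/38.

DWL / government spending = 5/38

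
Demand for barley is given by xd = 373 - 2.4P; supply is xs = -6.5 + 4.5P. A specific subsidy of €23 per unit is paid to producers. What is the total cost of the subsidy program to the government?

Pre-subsidy: 373 - 2.4P = -6.5 + 4.5P gives P* = 55, x* = 241.
With the subsidy, sellers receive Ps = Pb + 23 for each unit, where Pb is the price buyers pay.
Supply in terms of Pb becomes xs = -6.5 + 4.5(Pb + 23) = 97 + 4.5Pb. Setting this equal to demand: 373 - 2.4Pb = 97 + 4.5Pb, so Pb = 40.
Sellers receive Ps = 40 + 23 = 63; x' = 373 − 2.4·40 = 277.
Government outlay = subsidy × quantity = 23 × 277 = 6371.

Government cost = €6371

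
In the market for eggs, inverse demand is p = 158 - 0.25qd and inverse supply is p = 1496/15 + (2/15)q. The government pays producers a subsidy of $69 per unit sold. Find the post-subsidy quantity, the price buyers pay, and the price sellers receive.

q' = 332; buyers pay $75; sellers receive $144

Pre-subsidy: 158 - 0.25q = 1496/15 + (2/15)q gives q* = 152 and p* = 120.
With the subsidy, sellers receive ps = pb + 69 for each unit, where pb is the price buyers pay.
On the curves, pb = 158 - 0.25q and ps = 1496/15 + (2/15)q; the wedge ps − pb = 69 gives 1496/15 + (2/15)q − (158 - 0.25q) = 69, so q' = 332.
Then pb = 158 − 0.25·332 = 75 and ps = 1496/15 + (2/15)·332 = 144.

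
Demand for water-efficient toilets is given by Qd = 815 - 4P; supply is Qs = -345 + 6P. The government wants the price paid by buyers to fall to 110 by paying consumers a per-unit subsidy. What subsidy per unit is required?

Required subsidy s = 10 per unit

At a buyer price of 110, quantity demanded is 815 − 4·110 = 375.
Sellers supply 375 only when they receive Ps with -345 + 6·Ps = 375, i.e. Ps = 120.
s = Ps − Pb = 120 − 110 = 10.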